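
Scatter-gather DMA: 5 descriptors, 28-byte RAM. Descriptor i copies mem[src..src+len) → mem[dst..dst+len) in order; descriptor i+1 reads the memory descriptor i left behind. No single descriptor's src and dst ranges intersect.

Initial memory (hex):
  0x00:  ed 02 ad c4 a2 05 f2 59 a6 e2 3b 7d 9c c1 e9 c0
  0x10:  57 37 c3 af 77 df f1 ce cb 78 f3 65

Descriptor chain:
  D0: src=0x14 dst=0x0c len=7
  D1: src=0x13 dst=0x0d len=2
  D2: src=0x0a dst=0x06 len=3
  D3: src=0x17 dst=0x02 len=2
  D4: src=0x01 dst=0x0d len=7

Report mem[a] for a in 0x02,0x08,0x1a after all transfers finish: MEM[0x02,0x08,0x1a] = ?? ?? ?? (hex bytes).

D0: mem[0x0c..0x12] <- [77 df f1 ce cb 78 f3]
D1: mem[0x0d..0x0e] <- [af 77]
D2: mem[0x06..0x08] <- [3b 7d 77]
D3: mem[0x02..0x03] <- [ce cb]
D4: mem[0x0d..0x13] <- [02 ce cb a2 05 3b 7d]
query mem[0x02]=0xce, mem[0x08]=0x77, mem[0x1a]=0xf3

MEM[0x02,0x08,0x1a] = ce 77 f3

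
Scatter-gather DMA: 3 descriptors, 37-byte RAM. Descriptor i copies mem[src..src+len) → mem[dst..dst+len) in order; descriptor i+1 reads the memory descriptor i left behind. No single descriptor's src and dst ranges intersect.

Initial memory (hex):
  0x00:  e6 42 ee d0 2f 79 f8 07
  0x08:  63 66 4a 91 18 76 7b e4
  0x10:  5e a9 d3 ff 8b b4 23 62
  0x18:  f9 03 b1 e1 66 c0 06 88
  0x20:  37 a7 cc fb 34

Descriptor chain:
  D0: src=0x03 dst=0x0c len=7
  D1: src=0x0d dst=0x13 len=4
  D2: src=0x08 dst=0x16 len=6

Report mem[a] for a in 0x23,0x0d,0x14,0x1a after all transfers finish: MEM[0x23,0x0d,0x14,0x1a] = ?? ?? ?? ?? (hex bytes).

D0: mem[0x0c..0x12] <- [d0 2f 79 f8 07 63 66]
D1: mem[0x13..0x16] <- [2f 79 f8 07]
D2: mem[0x16..0x1b] <- [63 66 4a 91 d0 2f]
query mem[0x23]=0xfb, mem[0x0d]=0x2f, mem[0x14]=0x79, mem[0x1a]=0xd0

MEM[0x23,0x0d,0x14,0x1a] = fb 2f 79 d0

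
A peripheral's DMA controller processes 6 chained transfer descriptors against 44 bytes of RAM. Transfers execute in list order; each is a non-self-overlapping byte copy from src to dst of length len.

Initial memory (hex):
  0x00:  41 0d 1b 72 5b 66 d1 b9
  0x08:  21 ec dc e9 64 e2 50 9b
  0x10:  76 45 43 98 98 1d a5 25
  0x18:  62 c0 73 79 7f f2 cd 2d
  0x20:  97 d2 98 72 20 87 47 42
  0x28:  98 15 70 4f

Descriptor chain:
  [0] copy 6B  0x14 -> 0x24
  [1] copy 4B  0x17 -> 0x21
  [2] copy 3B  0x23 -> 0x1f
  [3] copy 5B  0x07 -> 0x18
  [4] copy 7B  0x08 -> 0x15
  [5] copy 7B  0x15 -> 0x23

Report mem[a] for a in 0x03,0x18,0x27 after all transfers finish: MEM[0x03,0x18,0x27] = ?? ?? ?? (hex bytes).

MEM[0x03,0x18,0x27] = 72 e9 64

D0: mem[0x24..0x29] <- [98 1d a5 25 62 c0]
D1: mem[0x21..0x24] <- [25 62 c0 73]
D2: mem[0x1f..0x21] <- [c0 73 1d]
D3: mem[0x18..0x1c] <- [b9 21 ec dc e9]
D4: mem[0x15..0x1b] <- [21 ec dc e9 64 e2 50]
D5: mem[0x23..0x29] <- [21 ec dc e9 64 e2 50]
query mem[0x03]=0x72, mem[0x18]=0xe9, mem[0x27]=0x64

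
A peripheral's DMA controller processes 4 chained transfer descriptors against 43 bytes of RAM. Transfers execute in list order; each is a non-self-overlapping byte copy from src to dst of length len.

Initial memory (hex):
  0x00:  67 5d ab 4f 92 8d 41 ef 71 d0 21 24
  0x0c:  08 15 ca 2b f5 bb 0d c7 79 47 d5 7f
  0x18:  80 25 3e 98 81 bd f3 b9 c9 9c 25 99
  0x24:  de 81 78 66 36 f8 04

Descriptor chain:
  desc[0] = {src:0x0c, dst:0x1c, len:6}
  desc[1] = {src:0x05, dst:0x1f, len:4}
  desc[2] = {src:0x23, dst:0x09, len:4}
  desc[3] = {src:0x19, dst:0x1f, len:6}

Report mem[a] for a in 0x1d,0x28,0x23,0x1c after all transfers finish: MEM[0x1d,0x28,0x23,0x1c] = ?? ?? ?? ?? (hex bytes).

MEM[0x1d,0x28,0x23,0x1c] = 15 36 15 08

[0] 0x0c->0x1c len=6 : 08 15 ca 2b f5 bb
[1] 0x05->0x1f len=4 : 8d 41 ef 71
[2] 0x23->0x09 len=4 : 99 de 81 78
[3] 0x19->0x1f len=6 : 25 3e 98 08 15 ca
query mem[0x1d]=0x15, mem[0x28]=0x36, mem[0x23]=0x15, mem[0x1c]=0x08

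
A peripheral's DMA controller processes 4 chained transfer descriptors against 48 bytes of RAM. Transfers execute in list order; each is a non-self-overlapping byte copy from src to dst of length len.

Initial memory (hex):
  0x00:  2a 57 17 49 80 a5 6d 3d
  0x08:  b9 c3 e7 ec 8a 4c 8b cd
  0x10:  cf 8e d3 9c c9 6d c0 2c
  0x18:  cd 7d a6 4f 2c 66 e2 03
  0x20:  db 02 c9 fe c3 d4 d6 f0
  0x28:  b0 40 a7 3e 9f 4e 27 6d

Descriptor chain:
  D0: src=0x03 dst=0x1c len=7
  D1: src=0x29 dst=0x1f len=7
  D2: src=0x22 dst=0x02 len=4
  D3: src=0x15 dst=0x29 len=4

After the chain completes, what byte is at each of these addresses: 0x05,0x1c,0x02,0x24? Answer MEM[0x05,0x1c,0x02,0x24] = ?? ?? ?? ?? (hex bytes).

MEM[0x05,0x1c,0x02,0x24] = 6d 49 9f 27

#0 dst[0x1c+7] := {0x49,0x80,0xa5,0x6d,0x3d,0xb9,0xc3}
#1 dst[0x1f+7] := {0x40,0xa7,0x3e,0x9f,0x4e,0x27,0x6d}
#2 dst[0x02+4] := {0x9f,0x4e,0x27,0x6d}
#3 dst[0x29+4] := {0x6d,0xc0,0x2c,0xcd}
query mem[0x05]=0x6d, mem[0x1c]=0x49, mem[0x02]=0x9f, mem[0x24]=0x27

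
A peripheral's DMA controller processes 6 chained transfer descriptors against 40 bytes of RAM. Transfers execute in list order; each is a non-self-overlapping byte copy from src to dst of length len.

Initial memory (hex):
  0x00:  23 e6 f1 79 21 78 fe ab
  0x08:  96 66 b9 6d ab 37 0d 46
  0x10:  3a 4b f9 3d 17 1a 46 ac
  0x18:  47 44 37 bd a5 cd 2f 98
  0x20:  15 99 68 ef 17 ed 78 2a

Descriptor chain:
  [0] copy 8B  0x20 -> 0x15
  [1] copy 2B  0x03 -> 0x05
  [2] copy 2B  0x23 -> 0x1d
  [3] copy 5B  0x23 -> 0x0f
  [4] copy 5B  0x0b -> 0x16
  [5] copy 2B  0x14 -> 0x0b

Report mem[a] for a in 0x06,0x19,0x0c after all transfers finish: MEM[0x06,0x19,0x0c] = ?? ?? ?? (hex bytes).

MEM[0x06,0x19,0x0c] = 21 0d 15

[0] 0x20->0x15 len=8 : 15 99 68 ef 17 ed 78 2a
[1] 0x03->0x05 len=2 : 79 21
[2] 0x23->0x1d len=2 : ef 17
[3] 0x23->0x0f len=5 : ef 17 ed 78 2a
[4] 0x0b->0x16 len=5 : 6d ab 37 0d ef
[5] 0x14->0x0b len=2 : 17 15
query mem[0x06]=0x21, mem[0x19]=0x0d, mem[0x0c]=0x15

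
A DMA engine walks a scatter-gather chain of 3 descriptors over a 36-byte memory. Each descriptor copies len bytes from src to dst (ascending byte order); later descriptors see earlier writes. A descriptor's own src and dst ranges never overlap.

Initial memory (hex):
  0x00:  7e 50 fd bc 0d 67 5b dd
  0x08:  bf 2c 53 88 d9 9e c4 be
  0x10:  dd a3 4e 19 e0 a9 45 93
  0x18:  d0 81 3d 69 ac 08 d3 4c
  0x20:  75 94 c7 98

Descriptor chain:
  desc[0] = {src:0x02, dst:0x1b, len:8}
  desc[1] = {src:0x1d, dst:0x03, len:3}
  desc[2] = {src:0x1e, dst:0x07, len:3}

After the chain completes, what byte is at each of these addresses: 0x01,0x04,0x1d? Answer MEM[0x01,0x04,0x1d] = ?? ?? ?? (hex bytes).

MEM[0x01,0x04,0x1d] = 50 67 0d

  after D0: wrote 8B at 0x1b = fdbc0d675bddbf2c
  after D1: wrote 3B at 0x03 = 0d675b
  after D2: wrote 3B at 0x07 = 675bdd
query mem[0x01]=0x50, mem[0x04]=0x67, mem[0x1d]=0x0d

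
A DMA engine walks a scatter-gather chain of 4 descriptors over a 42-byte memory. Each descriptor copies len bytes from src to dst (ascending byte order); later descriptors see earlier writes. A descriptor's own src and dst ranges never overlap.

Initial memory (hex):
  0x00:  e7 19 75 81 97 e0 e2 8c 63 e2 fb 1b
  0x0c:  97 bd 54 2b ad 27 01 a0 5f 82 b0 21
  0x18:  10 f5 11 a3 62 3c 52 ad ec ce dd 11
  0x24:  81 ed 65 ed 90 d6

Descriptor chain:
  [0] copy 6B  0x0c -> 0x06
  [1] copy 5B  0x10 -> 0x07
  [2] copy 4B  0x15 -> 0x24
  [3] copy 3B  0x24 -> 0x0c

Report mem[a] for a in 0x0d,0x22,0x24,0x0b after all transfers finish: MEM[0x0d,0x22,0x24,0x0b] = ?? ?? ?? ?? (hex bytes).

[0] 0x0c->0x06 len=6 : 97 bd 54 2b ad 27
[1] 0x10->0x07 len=5 : ad 27 01 a0 5f
[2] 0x15->0x24 len=4 : 82 b0 21 10
[3] 0x24->0x0c len=3 : 82 b0 21
query mem[0x0d]=0xb0, mem[0x22]=0xdd, mem[0x24]=0x82, mem[0x0b]=0x5f

MEM[0x0d,0x22,0x24,0x0b] = b0 dd 82 5f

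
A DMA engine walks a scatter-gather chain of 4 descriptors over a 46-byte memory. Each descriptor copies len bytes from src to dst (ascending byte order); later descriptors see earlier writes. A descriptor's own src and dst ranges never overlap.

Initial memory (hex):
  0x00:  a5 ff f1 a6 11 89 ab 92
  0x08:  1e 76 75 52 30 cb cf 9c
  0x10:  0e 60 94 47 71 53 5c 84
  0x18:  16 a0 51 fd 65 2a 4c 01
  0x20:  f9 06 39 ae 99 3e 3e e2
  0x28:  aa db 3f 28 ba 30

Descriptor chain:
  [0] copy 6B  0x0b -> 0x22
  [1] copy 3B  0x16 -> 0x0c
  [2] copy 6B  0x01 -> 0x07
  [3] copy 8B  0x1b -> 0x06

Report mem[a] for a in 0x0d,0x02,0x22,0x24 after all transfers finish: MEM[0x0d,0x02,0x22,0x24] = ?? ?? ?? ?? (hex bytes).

[0] 0x0b->0x22 len=6 : 52 30 cb cf 9c 0e
[1] 0x16->0x0c len=3 : 5c 84 16
[2] 0x01->0x07 len=6 : ff f1 a6 11 89 ab
[3] 0x1b->0x06 len=8 : fd 65 2a 4c 01 f9 06 52
query mem[0x0d]=0x52, mem[0x02]=0xf1, mem[0x22]=0x52, mem[0x24]=0xcb

MEM[0x0d,0x02,0x22,0x24] = 52 f1 52 cb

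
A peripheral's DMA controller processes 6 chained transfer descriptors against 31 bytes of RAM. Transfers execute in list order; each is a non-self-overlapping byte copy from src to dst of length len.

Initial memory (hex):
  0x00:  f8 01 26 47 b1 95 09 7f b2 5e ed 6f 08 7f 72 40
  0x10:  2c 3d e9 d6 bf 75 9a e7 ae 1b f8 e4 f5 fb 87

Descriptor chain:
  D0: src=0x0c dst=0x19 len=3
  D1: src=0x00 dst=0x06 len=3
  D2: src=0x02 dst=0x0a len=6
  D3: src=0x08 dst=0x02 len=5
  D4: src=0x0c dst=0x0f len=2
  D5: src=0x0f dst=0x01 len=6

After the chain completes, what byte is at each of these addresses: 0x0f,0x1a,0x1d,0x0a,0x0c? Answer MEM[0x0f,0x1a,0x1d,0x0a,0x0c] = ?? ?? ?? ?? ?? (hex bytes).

D0: mem[0x19..0x1b] <- [08 7f 72]
D1: mem[0x06..0x08] <- [f8 01 26]
D2: mem[0x0a..0x0f] <- [26 47 b1 95 f8 01]
D3: mem[0x02..0x06] <- [26 5e 26 47 b1]
D4: mem[0x0f..0x10] <- [b1 95]
D5: mem[0x01..0x06] <- [b1 95 3d e9 d6 bf]
query mem[0x0f]=0xb1, mem[0x1a]=0x7f, mem[0x1d]=0xfb, mem[0x0a]=0x26, mem[0x0c]=0xb1

MEM[0x0f,0x1a,0x1d,0x0a,0x0c] = b1 7f fb 26 b1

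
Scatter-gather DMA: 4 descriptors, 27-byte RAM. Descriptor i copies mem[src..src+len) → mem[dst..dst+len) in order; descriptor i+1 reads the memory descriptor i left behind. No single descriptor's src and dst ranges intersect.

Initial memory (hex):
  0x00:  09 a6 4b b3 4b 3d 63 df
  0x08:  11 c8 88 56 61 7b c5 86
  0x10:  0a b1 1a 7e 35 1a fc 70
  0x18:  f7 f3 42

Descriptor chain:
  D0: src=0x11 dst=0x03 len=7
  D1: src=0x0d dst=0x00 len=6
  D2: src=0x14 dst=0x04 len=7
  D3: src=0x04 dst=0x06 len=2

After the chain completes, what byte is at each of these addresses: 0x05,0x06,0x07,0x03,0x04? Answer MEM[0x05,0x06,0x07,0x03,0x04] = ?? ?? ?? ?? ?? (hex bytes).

MEM[0x05,0x06,0x07,0x03,0x04] = 1a 35 1a 0a 35

[0] 0x11->0x03 len=7 : b1 1a 7e 35 1a fc 70
[1] 0x0d->0x00 len=6 : 7b c5 86 0a b1 1a
[2] 0x14->0x04 len=7 : 35 1a fc 70 f7 f3 42
[3] 0x04->0x06 len=2 : 35 1a
query mem[0x05]=0x1a, mem[0x06]=0x35, mem[0x07]=0x1a, mem[0x03]=0x0a, mem[0x04]=0x35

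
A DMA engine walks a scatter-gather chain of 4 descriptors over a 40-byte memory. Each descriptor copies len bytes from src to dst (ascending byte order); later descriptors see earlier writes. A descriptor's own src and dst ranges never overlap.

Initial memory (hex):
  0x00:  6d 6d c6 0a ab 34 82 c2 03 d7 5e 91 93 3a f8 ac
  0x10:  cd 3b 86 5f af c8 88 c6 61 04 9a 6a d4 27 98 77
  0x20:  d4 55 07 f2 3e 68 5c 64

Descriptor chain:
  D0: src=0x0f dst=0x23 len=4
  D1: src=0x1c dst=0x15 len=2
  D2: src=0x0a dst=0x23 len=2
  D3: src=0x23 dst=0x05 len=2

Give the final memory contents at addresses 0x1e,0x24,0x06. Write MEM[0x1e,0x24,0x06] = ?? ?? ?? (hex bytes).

D0: mem[0x23..0x26] <- [ac cd 3b 86]
D1: mem[0x15..0x16] <- [d4 27]
D2: mem[0x23..0x24] <- [5e 91]
D3: mem[0x05..0x06] <- [5e 91]
query mem[0x1e]=0x98, mem[0x24]=0x91, mem[0x06]=0x91

MEM[0x1e,0x24,0x06] = 98 91 91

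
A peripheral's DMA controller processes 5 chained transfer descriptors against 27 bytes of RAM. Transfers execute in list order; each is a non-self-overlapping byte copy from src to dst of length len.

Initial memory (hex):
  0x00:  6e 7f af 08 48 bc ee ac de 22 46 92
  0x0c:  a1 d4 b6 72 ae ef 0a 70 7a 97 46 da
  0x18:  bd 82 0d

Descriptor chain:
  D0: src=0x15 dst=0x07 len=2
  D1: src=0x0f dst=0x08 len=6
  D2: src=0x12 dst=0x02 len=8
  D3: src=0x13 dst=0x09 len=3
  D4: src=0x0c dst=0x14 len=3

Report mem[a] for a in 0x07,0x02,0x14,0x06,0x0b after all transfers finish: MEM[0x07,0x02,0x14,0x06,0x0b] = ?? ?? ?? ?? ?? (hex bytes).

#0 dst[0x07+2] := {0x97,0x46}
#1 dst[0x08+6] := {0x72,0xae,0xef,0x0a,0x70,0x7a}
#2 dst[0x02+8] := {0x0a,0x70,0x7a,0x97,0x46,0xda,0xbd,0x82}
#3 dst[0x09+3] := {0x70,0x7a,0x97}
#4 dst[0x14+3] := {0x70,0x7a,0xb6}
query mem[0x07]=0xda, mem[0x02]=0x0a, mem[0x14]=0x70, mem[0x06]=0x46, mem[0x0b]=0x97

MEM[0x07,0x02,0x14,0x06,0x0b] = da 0a 70 46 97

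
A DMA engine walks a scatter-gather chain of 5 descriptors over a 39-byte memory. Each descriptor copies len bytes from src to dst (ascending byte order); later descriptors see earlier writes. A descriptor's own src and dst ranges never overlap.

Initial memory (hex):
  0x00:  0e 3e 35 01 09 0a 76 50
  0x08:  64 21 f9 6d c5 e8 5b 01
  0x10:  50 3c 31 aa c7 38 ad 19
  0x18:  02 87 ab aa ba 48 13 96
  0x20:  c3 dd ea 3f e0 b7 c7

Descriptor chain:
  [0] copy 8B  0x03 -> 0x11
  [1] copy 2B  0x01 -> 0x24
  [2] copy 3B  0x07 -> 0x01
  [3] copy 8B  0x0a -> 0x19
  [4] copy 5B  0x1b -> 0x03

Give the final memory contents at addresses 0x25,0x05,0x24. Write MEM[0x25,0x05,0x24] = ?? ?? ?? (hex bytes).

#0 dst[0x11+8] := {0x01,0x09,0x0a,0x76,0x50,0x64,0x21,0xf9}
#1 dst[0x24+2] := {0x3e,0x35}
#2 dst[0x01+3] := {0x50,0x64,0x21}
#3 dst[0x19+8] := {0xf9,0x6d,0xc5,0xe8,0x5b,0x01,0x50,0x01}
#4 dst[0x03+5] := {0xc5,0xe8,0x5b,0x01,0x50}
query mem[0x25]=0x35, mem[0x05]=0x5b, mem[0x24]=0x3e

MEM[0x25,0x05,0x24] = 35 5b 3e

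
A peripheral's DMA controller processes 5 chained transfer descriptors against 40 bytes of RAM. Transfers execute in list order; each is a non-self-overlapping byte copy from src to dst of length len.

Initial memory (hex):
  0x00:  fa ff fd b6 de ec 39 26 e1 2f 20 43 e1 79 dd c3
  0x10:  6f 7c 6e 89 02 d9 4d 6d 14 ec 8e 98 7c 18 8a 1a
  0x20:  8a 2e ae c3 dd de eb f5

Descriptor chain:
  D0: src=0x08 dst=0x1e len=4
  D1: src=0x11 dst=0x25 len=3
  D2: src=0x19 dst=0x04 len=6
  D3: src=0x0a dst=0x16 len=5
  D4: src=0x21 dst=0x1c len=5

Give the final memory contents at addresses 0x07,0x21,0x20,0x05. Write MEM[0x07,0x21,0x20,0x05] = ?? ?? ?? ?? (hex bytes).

MEM[0x07,0x21,0x20,0x05] = 7c 43 7c 8e

[0] 0x08->0x1e len=4 : e1 2f 20 43
[1] 0x11->0x25 len=3 : 7c 6e 89
[2] 0x19->0x04 len=6 : ec 8e 98 7c 18 e1
[3] 0x0a->0x16 len=5 : 20 43 e1 79 dd
[4] 0x21->0x1c len=5 : 43 ae c3 dd 7c
query mem[0x07]=0x7c, mem[0x21]=0x43, mem[0x20]=0x7c, mem[0x05]=0x8e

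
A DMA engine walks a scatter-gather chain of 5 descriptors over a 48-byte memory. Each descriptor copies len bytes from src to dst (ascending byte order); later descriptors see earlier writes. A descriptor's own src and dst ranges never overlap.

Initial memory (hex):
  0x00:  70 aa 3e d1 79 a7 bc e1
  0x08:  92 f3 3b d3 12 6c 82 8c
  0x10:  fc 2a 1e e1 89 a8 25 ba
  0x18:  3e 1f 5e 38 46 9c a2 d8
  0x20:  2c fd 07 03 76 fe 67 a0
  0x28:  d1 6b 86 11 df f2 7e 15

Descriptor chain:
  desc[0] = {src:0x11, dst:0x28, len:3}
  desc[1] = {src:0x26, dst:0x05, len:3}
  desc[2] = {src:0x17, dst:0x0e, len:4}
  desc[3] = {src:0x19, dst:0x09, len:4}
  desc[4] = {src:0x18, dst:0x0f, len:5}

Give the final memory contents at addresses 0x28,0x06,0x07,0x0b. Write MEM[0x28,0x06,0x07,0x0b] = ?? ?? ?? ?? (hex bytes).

#0 dst[0x28+3] := {0x2a,0x1e,0xe1}
#1 dst[0x05+3] := {0x67,0xa0,0x2a}
#2 dst[0x0e+4] := {0xba,0x3e,0x1f,0x5e}
#3 dst[0x09+4] := {0x1f,0x5e,0x38,0x46}
#4 dst[0x0f+5] := {0x3e,0x1f,0x5e,0x38,0x46}
query mem[0x28]=0x2a, mem[0x06]=0xa0, mem[0x07]=0x2a, mem[0x0b]=0x38

MEM[0x28,0x06,0x07,0x0b] = 2a a0 2a 38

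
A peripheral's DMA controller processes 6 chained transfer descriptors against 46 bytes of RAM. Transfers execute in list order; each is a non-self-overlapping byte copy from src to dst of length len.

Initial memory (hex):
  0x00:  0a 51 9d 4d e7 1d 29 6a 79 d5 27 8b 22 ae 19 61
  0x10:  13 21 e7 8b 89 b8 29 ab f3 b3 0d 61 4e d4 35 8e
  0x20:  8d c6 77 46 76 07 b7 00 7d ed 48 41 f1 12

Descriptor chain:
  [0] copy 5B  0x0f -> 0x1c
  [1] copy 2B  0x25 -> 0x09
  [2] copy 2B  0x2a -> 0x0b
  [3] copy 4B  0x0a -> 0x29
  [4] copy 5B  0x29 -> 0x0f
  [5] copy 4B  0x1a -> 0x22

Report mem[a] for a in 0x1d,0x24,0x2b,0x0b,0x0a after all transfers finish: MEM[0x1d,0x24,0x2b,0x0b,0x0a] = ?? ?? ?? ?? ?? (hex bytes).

MEM[0x1d,0x24,0x2b,0x0b,0x0a] = 13 61 41 48 b7

[0] 0x0f->0x1c len=5 : 61 13 21 e7 8b
[1] 0x25->0x09 len=2 : 07 b7
[2] 0x2a->0x0b len=2 : 48 41
[3] 0x0a->0x29 len=4 : b7 48 41 ae
[4] 0x29->0x0f len=5 : b7 48 41 ae 12
[5] 0x1a->0x22 len=4 : 0d 61 61 13
query mem[0x1d]=0x13, mem[0x24]=0x61, mem[0x2b]=0x41, mem[0x0b]=0x48, mem[0x0a]=0xb7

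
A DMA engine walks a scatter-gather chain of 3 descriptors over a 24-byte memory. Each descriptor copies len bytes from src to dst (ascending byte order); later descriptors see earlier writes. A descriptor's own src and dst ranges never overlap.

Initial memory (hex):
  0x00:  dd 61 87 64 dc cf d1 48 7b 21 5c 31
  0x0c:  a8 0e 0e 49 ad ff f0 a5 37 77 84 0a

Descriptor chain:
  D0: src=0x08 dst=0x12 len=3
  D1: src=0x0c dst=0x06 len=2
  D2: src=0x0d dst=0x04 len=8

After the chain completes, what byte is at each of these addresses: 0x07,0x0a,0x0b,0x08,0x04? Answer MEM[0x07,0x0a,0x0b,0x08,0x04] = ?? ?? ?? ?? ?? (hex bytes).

D0: mem[0x12..0x14] <- [7b 21 5c]
D1: mem[0x06..0x07] <- [a8 0e]
D2: mem[0x04..0x0b] <- [0e 0e 49 ad ff 7b 21 5c]
query mem[0x07]=0xad, mem[0x0a]=0x21, mem[0x0b]=0x5c, mem[0x08]=0xff, mem[0x04]=0x0e

MEM[0x07,0x0a,0x0b,0x08,0x04] = ad 21 5c ff 0e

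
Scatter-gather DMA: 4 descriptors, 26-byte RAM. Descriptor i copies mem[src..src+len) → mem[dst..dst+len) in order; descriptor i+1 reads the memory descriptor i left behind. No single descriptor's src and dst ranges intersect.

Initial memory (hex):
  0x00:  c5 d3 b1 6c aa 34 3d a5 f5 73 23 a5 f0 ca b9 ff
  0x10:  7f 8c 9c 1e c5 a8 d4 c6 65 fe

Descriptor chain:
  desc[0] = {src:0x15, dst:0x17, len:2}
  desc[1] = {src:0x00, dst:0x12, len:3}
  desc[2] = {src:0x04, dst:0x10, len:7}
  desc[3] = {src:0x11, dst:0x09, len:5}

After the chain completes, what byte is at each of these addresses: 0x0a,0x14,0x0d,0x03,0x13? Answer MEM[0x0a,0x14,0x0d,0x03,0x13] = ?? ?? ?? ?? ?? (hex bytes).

MEM[0x0a,0x14,0x0d,0x03,0x13] = 3d f5 73 6c a5

#0 dst[0x17+2] := {0xa8,0xd4}
#1 dst[0x12+3] := {0xc5,0xd3,0xb1}
#2 dst[0x10+7] := {0xaa,0x34,0x3d,0xa5,0xf5,0x73,0x23}
#3 dst[0x09+5] := {0x34,0x3d,0xa5,0xf5,0x73}
query mem[0x0a]=0x3d, mem[0x14]=0xf5, mem[0x0d]=0x73, mem[0x03]=0x6c, mem[0x13]=0xa5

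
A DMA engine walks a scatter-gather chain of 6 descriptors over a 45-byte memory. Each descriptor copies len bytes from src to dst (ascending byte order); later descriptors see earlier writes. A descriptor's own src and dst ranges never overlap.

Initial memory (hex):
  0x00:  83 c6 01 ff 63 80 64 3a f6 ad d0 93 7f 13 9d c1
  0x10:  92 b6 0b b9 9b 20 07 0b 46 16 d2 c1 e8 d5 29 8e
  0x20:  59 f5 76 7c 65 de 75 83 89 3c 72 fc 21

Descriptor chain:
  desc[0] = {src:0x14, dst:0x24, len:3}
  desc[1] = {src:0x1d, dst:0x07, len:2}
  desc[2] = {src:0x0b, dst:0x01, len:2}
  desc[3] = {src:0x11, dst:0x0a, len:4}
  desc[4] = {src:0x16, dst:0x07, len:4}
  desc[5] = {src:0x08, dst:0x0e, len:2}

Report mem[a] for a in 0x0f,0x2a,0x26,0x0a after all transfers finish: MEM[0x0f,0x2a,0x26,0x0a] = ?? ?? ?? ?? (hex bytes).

[0] 0x14->0x24 len=3 : 9b 20 07
[1] 0x1d->0x07 len=2 : d5 29
[2] 0x0b->0x01 len=2 : 93 7f
[3] 0x11->0x0a len=4 : b6 0b b9 9b
[4] 0x16->0x07 len=4 : 07 0b 46 16
[5] 0x08->0x0e len=2 : 0b 46
query mem[0x0f]=0x46, mem[0x2a]=0x72, mem[0x26]=0x07, mem[0x0a]=0x16

MEM[0x0f,0x2a,0x26,0x0a] = 46 72 07 16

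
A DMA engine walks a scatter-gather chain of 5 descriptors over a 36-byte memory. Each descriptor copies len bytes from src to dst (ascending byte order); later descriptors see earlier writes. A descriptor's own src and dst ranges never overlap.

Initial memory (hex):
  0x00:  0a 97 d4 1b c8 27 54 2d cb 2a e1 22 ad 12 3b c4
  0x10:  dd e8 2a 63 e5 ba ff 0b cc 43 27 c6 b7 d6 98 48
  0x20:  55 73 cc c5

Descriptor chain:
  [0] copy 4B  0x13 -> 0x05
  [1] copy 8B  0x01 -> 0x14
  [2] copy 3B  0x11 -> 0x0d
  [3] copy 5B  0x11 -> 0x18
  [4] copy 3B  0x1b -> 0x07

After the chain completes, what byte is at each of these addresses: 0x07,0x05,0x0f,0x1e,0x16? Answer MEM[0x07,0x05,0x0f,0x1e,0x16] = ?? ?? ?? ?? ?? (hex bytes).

MEM[0x07,0x05,0x0f,0x1e,0x16] = 97 63 63 98 1b

#0 dst[0x05+4] := {0x63,0xe5,0xba,0xff}
#1 dst[0x14+8] := {0x97,0xd4,0x1b,0xc8,0x63,0xe5,0xba,0xff}
#2 dst[0x0d+3] := {0xe8,0x2a,0x63}
#3 dst[0x18+5] := {0xe8,0x2a,0x63,0x97,0xd4}
#4 dst[0x07+3] := {0x97,0xd4,0xd6}
query mem[0x07]=0x97, mem[0x05]=0x63, mem[0x0f]=0x63, mem[0x1e]=0x98, mem[0x16]=0x1b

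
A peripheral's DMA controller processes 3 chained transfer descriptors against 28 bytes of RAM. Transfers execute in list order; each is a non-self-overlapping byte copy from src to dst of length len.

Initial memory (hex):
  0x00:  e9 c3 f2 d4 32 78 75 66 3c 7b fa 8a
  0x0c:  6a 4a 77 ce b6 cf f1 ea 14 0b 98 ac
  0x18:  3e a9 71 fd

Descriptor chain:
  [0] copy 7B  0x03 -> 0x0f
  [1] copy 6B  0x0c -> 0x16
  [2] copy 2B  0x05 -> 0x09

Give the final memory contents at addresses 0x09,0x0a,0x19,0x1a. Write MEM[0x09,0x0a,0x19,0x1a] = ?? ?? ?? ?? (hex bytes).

  after D0: wrote 7B at 0x0f = d4327875663c7b
  after D1: wrote 6B at 0x16 = 6a4a77d43278
  after D2: wrote 2B at 0x09 = 7875
query mem[0x09]=0x78, mem[0x0a]=0x75, mem[0x19]=0xd4, mem[0x1a]=0x32

MEM[0x09,0x0a,0x19,0x1a] = 78 75 d4 32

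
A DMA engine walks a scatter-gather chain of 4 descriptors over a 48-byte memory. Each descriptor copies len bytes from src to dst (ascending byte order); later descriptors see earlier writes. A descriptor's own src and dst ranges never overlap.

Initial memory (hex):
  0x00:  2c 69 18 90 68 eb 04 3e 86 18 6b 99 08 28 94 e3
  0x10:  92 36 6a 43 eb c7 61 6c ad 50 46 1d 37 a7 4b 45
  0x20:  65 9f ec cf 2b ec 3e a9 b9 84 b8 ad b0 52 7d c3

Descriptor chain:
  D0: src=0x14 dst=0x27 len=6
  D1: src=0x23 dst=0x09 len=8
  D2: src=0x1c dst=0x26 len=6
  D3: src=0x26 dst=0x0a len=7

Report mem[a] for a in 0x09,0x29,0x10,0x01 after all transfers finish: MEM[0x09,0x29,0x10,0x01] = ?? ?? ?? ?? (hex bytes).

MEM[0x09,0x29,0x10,0x01] = cf 45 50 69

#0 dst[0x27+6] := {0xeb,0xc7,0x61,0x6c,0xad,0x50}
#1 dst[0x09+8] := {0xcf,0x2b,0xec,0x3e,0xeb,0xc7,0x61,0x6c}
#2 dst[0x26+6] := {0x37,0xa7,0x4b,0x45,0x65,0x9f}
#3 dst[0x0a+7] := {0x37,0xa7,0x4b,0x45,0x65,0x9f,0x50}
query mem[0x09]=0xcf, mem[0x29]=0x45, mem[0x10]=0x50, mem[0x01]=0x69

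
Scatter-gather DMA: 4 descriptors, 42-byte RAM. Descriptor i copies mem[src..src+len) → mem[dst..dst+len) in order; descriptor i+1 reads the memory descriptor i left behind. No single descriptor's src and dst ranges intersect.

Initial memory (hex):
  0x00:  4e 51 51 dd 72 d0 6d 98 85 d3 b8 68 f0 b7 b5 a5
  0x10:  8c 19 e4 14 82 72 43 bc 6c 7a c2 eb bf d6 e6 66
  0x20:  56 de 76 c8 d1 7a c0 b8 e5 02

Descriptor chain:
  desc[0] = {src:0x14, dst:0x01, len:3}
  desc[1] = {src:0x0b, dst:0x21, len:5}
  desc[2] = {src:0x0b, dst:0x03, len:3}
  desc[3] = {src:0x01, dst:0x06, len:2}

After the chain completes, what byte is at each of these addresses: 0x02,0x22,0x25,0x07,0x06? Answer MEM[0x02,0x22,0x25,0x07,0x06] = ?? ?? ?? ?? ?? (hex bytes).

MEM[0x02,0x22,0x25,0x07,0x06] = 72 f0 a5 72 82

[0] 0x14->0x01 len=3 : 82 72 43
[1] 0x0b->0x21 len=5 : 68 f0 b7 b5 a5
[2] 0x0b->0x03 len=3 : 68 f0 b7
[3] 0x01->0x06 len=2 : 82 72
query mem[0x02]=0x72, mem[0x22]=0xf0, mem[0x25]=0xa5, mem[0x07]=0x72, mem[0x06]=0x82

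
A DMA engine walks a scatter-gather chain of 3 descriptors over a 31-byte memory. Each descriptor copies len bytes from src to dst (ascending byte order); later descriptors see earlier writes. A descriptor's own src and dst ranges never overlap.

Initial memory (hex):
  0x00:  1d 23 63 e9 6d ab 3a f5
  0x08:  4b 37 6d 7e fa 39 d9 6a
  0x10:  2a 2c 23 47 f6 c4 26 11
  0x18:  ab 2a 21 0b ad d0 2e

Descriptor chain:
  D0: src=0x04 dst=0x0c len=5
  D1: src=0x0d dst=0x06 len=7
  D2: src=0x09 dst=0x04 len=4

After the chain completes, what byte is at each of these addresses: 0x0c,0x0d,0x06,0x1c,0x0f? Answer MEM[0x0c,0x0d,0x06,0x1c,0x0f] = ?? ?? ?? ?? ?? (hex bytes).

#0 dst[0x0c+5] := {0x6d,0xab,0x3a,0xf5,0x4b}
#1 dst[0x06+7] := {0xab,0x3a,0xf5,0x4b,0x2c,0x23,0x47}
#2 dst[0x04+4] := {0x4b,0x2c,0x23,0x47}
query mem[0x0c]=0x47, mem[0x0d]=0xab, mem[0x06]=0x23, mem[0x1c]=0xad, mem[0x0f]=0xf5

MEM[0x0c,0x0d,0x06,0x1c,0x0f] = 47 ab 23 ad f5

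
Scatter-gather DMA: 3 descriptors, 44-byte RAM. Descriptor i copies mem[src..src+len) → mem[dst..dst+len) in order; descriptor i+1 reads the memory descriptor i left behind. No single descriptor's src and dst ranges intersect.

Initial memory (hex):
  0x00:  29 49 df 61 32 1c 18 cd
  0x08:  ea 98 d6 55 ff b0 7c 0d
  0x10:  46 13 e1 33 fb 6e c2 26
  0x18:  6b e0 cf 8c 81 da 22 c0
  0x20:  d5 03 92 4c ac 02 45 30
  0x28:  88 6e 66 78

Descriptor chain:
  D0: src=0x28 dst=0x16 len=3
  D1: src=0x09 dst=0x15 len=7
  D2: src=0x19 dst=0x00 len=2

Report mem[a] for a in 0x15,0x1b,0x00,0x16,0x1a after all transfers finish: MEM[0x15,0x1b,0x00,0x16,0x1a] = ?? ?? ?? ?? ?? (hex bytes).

D0: mem[0x16..0x18] <- [88 6e 66]
D1: mem[0x15..0x1b] <- [98 d6 55 ff b0 7c 0d]
D2: mem[0x00..0x01] <- [b0 7c]
query mem[0x15]=0x98, mem[0x1b]=0x0d, mem[0x00]=0xb0, mem[0x16]=0xd6, mem[0x1a]=0x7c

MEM[0x15,0x1b,0x00,0x16,0x1a] = 98 0d b0 d6 7c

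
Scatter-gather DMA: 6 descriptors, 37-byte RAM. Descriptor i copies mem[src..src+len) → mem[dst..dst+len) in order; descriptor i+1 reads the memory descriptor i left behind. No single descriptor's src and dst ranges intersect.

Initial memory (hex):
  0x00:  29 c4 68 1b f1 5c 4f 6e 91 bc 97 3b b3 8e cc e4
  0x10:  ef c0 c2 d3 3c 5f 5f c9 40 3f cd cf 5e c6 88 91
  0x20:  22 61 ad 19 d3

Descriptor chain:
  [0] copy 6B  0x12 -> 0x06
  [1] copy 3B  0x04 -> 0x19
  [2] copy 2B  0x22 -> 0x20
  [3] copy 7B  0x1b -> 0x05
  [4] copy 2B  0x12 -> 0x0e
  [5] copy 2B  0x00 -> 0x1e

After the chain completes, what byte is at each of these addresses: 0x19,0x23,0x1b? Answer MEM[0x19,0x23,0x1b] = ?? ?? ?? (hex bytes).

MEM[0x19,0x23,0x1b] = f1 19 c2

#0 dst[0x06+6] := {0xc2,0xd3,0x3c,0x5f,0x5f,0xc9}
#1 dst[0x19+3] := {0xf1,0x5c,0xc2}
#2 dst[0x20+2] := {0xad,0x19}
#3 dst[0x05+7] := {0xc2,0x5e,0xc6,0x88,0x91,0xad,0x19}
#4 dst[0x0e+2] := {0xc2,0xd3}
#5 dst[0x1e+2] := {0x29,0xc4}
query mem[0x19]=0xf1, mem[0x23]=0x19, mem[0x1b]=0xc2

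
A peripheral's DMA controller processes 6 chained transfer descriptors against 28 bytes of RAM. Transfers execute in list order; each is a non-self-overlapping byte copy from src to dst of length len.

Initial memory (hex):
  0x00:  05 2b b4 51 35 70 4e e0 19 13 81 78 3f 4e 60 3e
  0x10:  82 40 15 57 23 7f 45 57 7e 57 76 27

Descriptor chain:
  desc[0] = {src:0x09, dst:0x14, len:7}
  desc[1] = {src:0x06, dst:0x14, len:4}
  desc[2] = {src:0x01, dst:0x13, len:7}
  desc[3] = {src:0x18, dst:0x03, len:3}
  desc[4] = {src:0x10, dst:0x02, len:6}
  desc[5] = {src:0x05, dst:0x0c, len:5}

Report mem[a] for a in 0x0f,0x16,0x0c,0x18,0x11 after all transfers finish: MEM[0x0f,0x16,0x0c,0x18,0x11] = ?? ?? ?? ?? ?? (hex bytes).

#0 dst[0x14+7] := {0x13,0x81,0x78,0x3f,0x4e,0x60,0x3e}
#1 dst[0x14+4] := {0x4e,0xe0,0x19,0x13}
#2 dst[0x13+7] := {0x2b,0xb4,0x51,0x35,0x70,0x4e,0xe0}
#3 dst[0x03+3] := {0x4e,0xe0,0x3e}
#4 dst[0x02+6] := {0x82,0x40,0x15,0x2b,0xb4,0x51}
#5 dst[0x0c+5] := {0x2b,0xb4,0x51,0x19,0x13}
query mem[0x0f]=0x19, mem[0x16]=0x35, mem[0x0c]=0x2b, mem[0x18]=0x4e, mem[0x11]=0x40

MEM[0x0f,0x16,0x0c,0x18,0x11] = 19 35 2b 4e 40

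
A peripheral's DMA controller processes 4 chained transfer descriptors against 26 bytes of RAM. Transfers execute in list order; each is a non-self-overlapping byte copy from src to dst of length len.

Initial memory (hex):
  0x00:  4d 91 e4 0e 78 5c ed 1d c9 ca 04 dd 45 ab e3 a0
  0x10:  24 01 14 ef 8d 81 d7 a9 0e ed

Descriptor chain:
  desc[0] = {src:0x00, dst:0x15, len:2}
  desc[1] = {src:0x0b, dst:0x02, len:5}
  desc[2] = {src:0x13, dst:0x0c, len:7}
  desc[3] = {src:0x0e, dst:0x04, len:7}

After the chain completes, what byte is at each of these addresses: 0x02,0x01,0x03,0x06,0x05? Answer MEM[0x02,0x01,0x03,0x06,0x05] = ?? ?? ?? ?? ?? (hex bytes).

MEM[0x02,0x01,0x03,0x06,0x05] = dd 91 45 a9 91

#0 dst[0x15+2] := {0x4d,0x91}
#1 dst[0x02+5] := {0xdd,0x45,0xab,0xe3,0xa0}
#2 dst[0x0c+7] := {0xef,0x8d,0x4d,0x91,0xa9,0x0e,0xed}
#3 dst[0x04+7] := {0x4d,0x91,0xa9,0x0e,0xed,0xef,0x8d}
query mem[0x02]=0xdd, mem[0x01]=0x91, mem[0x03]=0x45, mem[0x06]=0xa9, mem[0x05]=0x91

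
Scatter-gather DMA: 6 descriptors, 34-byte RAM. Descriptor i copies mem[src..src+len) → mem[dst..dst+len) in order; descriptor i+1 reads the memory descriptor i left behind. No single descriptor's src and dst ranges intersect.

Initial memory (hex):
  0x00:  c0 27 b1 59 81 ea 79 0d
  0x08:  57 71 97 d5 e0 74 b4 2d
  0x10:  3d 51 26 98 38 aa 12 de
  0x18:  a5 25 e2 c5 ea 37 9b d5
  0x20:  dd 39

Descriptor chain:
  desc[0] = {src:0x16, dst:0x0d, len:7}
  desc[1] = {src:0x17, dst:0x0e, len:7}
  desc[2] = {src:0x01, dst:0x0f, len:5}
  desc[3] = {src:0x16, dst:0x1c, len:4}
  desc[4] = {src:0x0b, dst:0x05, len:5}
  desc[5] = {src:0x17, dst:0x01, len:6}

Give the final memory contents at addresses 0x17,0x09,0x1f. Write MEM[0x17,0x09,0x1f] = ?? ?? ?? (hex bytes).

  after D0: wrote 7B at 0x0d = 12dea525e2c5ea
  after D1: wrote 7B at 0x0e = dea525e2c5ea37
  after D2: wrote 5B at 0x0f = 27b15981ea
  after D3: wrote 4B at 0x1c = 12dea525
  after D4: wrote 5B at 0x05 = d5e012de27
  after D5: wrote 6B at 0x01 = dea525e2c512
query mem[0x17]=0xde, mem[0x09]=0x27, mem[0x1f]=0x25

MEM[0x17,0x09,0x1f] = de 27 25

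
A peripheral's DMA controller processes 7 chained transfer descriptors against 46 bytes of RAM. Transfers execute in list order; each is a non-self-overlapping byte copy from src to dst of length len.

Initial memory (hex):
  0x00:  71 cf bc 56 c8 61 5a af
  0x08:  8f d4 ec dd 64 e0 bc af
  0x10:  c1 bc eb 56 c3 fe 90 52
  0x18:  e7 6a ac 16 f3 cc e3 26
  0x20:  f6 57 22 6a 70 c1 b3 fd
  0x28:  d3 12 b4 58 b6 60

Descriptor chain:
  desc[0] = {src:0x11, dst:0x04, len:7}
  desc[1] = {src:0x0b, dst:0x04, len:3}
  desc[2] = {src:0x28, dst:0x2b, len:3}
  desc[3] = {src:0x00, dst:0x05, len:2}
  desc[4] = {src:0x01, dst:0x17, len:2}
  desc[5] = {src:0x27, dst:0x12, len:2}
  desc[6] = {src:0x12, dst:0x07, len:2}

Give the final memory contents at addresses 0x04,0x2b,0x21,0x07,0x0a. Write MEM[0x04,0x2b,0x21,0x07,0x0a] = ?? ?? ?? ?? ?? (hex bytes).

[0] 0x11->0x04 len=7 : bc eb 56 c3 fe 90 52
[1] 0x0b->0x04 len=3 : dd 64 e0
[2] 0x28->0x2b len=3 : d3 12 b4
[3] 0x00->0x05 len=2 : 71 cf
[4] 0x01->0x17 len=2 : cf bc
[5] 0x27->0x12 len=2 : fd d3
[6] 0x12->0x07 len=2 : fd d3
query mem[0x04]=0xdd, mem[0x2b]=0xd3, mem[0x21]=0x57, mem[0x07]=0xfd, mem[0x0a]=0x52

MEM[0x04,0x2b,0x21,0x07,0x0a] = dd d3 57 fd 52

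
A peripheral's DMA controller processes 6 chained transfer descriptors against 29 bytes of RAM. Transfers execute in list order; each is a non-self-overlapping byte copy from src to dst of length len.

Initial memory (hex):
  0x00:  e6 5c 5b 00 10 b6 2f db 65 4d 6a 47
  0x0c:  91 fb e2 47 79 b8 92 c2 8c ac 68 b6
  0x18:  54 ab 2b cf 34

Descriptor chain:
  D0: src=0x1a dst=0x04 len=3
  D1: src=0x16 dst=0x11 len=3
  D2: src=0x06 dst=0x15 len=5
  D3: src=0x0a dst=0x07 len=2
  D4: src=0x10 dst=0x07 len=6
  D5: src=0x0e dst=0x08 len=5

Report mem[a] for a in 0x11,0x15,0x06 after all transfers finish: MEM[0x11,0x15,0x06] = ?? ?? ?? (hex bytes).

[0] 0x1a->0x04 len=3 : 2b cf 34
[1] 0x16->0x11 len=3 : 68 b6 54
[2] 0x06->0x15 len=5 : 34 db 65 4d 6a
[3] 0x0a->0x07 len=2 : 6a 47
[4] 0x10->0x07 len=6 : 79 68 b6 54 8c 34
[5] 0x0e->0x08 len=5 : e2 47 79 68 b6
query mem[0x11]=0x68, mem[0x15]=0x34, mem[0x06]=0x34

MEM[0x11,0x15,0x06] = 68 34 34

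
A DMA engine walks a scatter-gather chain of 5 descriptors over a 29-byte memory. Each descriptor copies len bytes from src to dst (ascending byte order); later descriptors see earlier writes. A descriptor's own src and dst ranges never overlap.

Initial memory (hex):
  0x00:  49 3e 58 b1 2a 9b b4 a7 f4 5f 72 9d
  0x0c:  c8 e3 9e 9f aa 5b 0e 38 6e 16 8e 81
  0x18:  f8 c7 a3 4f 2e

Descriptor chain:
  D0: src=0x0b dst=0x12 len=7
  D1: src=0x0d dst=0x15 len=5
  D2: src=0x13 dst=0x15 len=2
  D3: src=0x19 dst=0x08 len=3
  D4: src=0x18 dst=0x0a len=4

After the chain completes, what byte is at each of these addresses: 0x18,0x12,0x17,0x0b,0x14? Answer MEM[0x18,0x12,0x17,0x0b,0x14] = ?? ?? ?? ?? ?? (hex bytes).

MEM[0x18,0x12,0x17,0x0b,0x14] = aa 9d 9f 5b e3

  after D0: wrote 7B at 0x12 = 9dc8e39e9faa5b
  after D1: wrote 5B at 0x15 = e39e9faa5b
  after D2: wrote 2B at 0x15 = c8e3
  after D3: wrote 3B at 0x08 = 5ba34f
  after D4: wrote 4B at 0x0a = aa5ba34f
query mem[0x18]=0xaa, mem[0x12]=0x9d, mem[0x17]=0x9f, mem[0x0b]=0x5b, mem[0x14]=0xe3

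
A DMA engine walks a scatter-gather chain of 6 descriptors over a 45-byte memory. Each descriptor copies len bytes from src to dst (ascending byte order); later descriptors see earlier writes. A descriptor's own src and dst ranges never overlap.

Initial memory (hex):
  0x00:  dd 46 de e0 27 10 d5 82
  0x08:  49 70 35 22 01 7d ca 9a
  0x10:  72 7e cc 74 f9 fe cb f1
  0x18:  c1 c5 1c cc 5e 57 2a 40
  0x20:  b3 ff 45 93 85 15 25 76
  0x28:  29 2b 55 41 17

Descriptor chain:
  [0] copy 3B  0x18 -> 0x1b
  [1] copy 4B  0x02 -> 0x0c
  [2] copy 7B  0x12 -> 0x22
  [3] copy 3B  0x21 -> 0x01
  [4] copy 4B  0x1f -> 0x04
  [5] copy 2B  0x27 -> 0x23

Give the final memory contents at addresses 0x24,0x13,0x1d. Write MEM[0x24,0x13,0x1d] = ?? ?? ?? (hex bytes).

MEM[0x24,0x13,0x1d] = c1 74 1c

  after D0: wrote 3B at 0x1b = c1c51c
  after D1: wrote 4B at 0x0c = dee02710
  after D2: wrote 7B at 0x22 = cc74f9fecbf1c1
  after D3: wrote 3B at 0x01 = ffcc74
  after D4: wrote 4B at 0x04 = 40b3ffcc
  after D5: wrote 2B at 0x23 = f1c1
query mem[0x24]=0xc1, mem[0x13]=0x74, mem[0x1d]=0x1c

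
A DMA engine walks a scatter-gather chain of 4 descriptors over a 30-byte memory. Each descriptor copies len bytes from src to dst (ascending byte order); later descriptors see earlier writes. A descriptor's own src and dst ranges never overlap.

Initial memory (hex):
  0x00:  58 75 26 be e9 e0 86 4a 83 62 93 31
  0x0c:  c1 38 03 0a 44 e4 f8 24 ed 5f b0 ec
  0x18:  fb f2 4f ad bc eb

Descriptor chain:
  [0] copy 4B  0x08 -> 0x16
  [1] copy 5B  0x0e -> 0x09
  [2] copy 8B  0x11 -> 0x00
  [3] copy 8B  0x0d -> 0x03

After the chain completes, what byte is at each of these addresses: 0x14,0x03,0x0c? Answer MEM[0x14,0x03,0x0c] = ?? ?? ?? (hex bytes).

MEM[0x14,0x03,0x0c] = ed f8 e4

#0 dst[0x16+4] := {0x83,0x62,0x93,0x31}
#1 dst[0x09+5] := {0x03,0x0a,0x44,0xe4,0xf8}
#2 dst[0x00+8] := {0xe4,0xf8,0x24,0xed,0x5f,0x83,0x62,0x93}
#3 dst[0x03+8] := {0xf8,0x03,0x0a,0x44,0xe4,0xf8,0x24,0xed}
query mem[0x14]=0xed, mem[0x03]=0xf8, mem[0x0c]=0xe4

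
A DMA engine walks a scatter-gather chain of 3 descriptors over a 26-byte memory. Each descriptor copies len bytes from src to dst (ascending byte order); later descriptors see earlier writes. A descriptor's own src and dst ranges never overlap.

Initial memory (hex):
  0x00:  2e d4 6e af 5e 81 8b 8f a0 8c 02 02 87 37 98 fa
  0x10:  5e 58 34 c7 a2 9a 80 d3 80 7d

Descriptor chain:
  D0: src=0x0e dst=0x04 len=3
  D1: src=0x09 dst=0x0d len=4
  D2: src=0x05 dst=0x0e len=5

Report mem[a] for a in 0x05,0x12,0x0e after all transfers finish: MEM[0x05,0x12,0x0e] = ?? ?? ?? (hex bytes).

D0: mem[0x04..0x06] <- [98 fa 5e]
D1: mem[0x0d..0x10] <- [8c 02 02 87]
D2: mem[0x0e..0x12] <- [fa 5e 8f a0 8c]
query mem[0x05]=0xfa, mem[0x12]=0x8c, mem[0x0e]=0xfa

MEM[0x05,0x12,0x0e] = fa 8c fa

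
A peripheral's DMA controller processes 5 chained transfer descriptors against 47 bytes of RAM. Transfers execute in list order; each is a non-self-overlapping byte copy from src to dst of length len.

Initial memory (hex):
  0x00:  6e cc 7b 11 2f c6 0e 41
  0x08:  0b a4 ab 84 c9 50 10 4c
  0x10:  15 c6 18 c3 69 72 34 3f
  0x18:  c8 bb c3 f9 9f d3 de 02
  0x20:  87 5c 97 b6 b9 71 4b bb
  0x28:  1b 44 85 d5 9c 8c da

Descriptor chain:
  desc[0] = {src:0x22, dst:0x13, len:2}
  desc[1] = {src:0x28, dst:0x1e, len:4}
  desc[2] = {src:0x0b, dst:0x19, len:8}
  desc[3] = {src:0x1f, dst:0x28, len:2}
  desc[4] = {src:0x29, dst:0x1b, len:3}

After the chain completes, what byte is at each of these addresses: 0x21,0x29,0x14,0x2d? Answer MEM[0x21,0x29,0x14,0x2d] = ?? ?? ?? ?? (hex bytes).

MEM[0x21,0x29,0x14,0x2d] = d5 18 b6 8c

#0 dst[0x13+2] := {0x97,0xb6}
#1 dst[0x1e+4] := {0x1b,0x44,0x85,0xd5}
#2 dst[0x19+8] := {0x84,0xc9,0x50,0x10,0x4c,0x15,0xc6,0x18}
#3 dst[0x28+2] := {0xc6,0x18}
#4 dst[0x1b+3] := {0x18,0x85,0xd5}
query mem[0x21]=0xd5, mem[0x29]=0x18, mem[0x14]=0xb6, mem[0x2d]=0x8c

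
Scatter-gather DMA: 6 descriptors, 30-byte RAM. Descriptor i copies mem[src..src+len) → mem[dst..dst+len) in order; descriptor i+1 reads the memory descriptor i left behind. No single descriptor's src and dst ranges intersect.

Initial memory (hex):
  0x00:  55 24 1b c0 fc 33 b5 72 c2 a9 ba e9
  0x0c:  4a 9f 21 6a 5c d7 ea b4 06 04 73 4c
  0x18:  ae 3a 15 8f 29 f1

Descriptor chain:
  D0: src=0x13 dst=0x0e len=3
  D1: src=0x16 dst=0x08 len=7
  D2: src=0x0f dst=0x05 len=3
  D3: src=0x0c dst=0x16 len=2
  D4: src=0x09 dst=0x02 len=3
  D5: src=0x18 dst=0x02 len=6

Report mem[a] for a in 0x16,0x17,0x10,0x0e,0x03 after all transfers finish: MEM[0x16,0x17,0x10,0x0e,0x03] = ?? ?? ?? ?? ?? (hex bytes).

D0: mem[0x0e..0x10] <- [b4 06 04]
D1: mem[0x08..0x0e] <- [73 4c ae 3a 15 8f 29]
D2: mem[0x05..0x07] <- [06 04 d7]
D3: mem[0x16..0x17] <- [15 8f]
D4: mem[0x02..0x04] <- [4c ae 3a]
D5: mem[0x02..0x07] <- [ae 3a 15 8f 29 f1]
query mem[0x16]=0x15, mem[0x17]=0x8f, mem[0x10]=0x04, mem[0x0e]=0x29, mem[0x03]=0x3a

MEM[0x16,0x17,0x10,0x0e,0x03] = 15 8f 04 29 3a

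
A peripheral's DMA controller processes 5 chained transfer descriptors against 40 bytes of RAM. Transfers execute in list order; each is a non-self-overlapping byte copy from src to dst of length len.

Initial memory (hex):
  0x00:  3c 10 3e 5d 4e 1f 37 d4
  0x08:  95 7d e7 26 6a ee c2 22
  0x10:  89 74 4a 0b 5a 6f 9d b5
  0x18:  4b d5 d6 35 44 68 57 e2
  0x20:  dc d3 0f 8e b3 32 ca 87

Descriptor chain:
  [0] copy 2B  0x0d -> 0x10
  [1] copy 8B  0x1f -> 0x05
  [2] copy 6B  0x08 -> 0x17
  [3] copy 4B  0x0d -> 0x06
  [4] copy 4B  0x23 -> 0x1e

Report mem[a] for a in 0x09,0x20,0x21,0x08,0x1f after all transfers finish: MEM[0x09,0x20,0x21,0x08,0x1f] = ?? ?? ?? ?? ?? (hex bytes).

#0 dst[0x10+2] := {0xee,0xc2}
#1 dst[0x05+8] := {0xe2,0xdc,0xd3,0x0f,0x8e,0xb3,0x32,0xca}
#2 dst[0x17+6] := {0x0f,0x8e,0xb3,0x32,0xca,0xee}
#3 dst[0x06+4] := {0xee,0xc2,0x22,0xee}
#4 dst[0x1e+4] := {0x8e,0xb3,0x32,0xca}
query mem[0x09]=0xee, mem[0x20]=0x32, mem[0x21]=0xca, mem[0x08]=0x22, mem[0x1f]=0xb3

MEM[0x09,0x20,0x21,0x08,0x1f] = ee 32 ca 22 b3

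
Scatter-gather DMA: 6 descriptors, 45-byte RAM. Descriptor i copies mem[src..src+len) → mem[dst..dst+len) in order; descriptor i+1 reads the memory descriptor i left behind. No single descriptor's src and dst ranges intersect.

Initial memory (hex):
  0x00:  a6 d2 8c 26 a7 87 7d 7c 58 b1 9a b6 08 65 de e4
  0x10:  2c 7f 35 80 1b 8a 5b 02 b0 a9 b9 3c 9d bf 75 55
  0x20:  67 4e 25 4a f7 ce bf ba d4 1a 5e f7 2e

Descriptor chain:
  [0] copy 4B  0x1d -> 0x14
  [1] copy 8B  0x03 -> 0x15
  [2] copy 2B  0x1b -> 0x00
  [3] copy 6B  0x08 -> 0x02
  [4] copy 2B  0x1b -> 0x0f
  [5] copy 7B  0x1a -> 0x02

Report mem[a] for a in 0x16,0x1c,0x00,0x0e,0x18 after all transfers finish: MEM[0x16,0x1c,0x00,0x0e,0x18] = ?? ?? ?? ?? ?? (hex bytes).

MEM[0x16,0x1c,0x00,0x0e,0x18] = a7 9a b1 de 7d

#0 dst[0x14+4] := {0xbf,0x75,0x55,0x67}
#1 dst[0x15+8] := {0x26,0xa7,0x87,0x7d,0x7c,0x58,0xb1,0x9a}
#2 dst[0x00+2] := {0xb1,0x9a}
#3 dst[0x02+6] := {0x58,0xb1,0x9a,0xb6,0x08,0x65}
#4 dst[0x0f+2] := {0xb1,0x9a}
#5 dst[0x02+7] := {0x58,0xb1,0x9a,0xbf,0x75,0x55,0x67}
query mem[0x16]=0xa7, mem[0x1c]=0x9a, mem[0x00]=0xb1, mem[0x0e]=0xde, mem[0x18]=0x7d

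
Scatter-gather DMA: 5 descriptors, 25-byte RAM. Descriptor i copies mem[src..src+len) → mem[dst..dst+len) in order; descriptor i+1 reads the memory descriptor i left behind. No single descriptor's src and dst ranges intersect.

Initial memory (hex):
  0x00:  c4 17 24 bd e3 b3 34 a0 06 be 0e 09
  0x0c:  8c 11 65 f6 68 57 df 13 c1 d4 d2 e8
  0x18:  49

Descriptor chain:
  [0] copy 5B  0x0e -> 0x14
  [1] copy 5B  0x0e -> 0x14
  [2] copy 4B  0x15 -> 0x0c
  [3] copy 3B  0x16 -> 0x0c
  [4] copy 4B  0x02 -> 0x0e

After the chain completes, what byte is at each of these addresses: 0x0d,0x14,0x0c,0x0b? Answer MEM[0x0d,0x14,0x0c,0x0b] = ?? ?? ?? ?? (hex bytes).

D0: mem[0x14..0x18] <- [65 f6 68 57 df]
D1: mem[0x14..0x18] <- [65 f6 68 57 df]
D2: mem[0x0c..0x0f] <- [f6 68 57 df]
D3: mem[0x0c..0x0e] <- [68 57 df]
D4: mem[0x0e..0x11] <- [24 bd e3 b3]
query mem[0x0d]=0x57, mem[0x14]=0x65, mem[0x0c]=0x68, mem[0x0b]=0x09

MEM[0x0d,0x14,0x0c,0x0b] = 57 65 68 09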